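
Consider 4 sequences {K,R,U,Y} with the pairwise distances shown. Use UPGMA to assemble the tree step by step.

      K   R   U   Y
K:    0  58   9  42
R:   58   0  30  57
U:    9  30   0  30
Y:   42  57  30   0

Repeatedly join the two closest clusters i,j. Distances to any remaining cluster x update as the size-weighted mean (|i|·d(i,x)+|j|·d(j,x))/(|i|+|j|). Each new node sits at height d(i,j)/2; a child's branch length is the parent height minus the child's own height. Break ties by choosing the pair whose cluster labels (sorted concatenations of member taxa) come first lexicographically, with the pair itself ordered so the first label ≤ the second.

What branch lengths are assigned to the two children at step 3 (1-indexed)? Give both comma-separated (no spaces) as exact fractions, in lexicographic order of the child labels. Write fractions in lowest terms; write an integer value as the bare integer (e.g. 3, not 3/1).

step 1: merge (K,U) at d=9; branch lengths K→9/2, U→9/2; new cluster KU
  updated: d(KU,R)=44, d(KU,Y)=36
step 2: merge (KU,Y) at d=36; branch lengths KU→27/2, Y→18; new cluster KUY
  updated: d(KUY,R)=145/3
step 3: merge (KUY,R) at d=145/3; branch lengths KUY→37/6, R→145/6; new cluster KRUY
final tree: (((K:9/2,U:9/2):27/2,Y:18):37/6,R:145/6)
total length: 425/6

37/6,145/6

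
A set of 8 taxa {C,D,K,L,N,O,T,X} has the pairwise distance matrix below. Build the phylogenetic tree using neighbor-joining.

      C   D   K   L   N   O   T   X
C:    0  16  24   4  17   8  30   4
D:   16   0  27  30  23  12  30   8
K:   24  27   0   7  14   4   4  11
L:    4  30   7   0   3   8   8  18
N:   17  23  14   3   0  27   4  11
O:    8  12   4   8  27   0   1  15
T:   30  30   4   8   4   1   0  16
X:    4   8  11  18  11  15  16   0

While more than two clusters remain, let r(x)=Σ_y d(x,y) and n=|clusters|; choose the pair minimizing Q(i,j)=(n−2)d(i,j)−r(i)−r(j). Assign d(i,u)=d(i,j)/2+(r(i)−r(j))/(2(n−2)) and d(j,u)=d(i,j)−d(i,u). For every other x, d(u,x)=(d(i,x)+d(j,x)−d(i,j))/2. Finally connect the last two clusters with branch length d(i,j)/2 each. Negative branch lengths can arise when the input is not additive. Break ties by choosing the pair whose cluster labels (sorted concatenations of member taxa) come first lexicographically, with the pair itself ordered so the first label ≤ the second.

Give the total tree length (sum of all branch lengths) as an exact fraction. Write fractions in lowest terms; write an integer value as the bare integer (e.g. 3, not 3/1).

1. join D+X (d=8, Q=-181) ⇒ DX; edges |D|=37/4, |X|=-5/4
  updated: d(C,DX)=6, d(DX,K)=15, d(DX,L)=20, d(DX,N)=13, d(DX,O)=19/2, d(DX,T)=19
2. join C+DX (d=6, Q=-283/2) ⇒ CDX; edges |C|=73/20, |DX|=47/20
  updated: d(CDX,K)=33/2, d(CDX,L)=9, d(CDX,N)=12, d(CDX,O)=23/4, d(CDX,T)=43/2
3. join CDX+O (d=23/4, Q=-175/2) ⇒ CDOX; edges |CDX|=21/4, |O|=1/2
  updated: d(CDOX,K)=59/8, d(CDOX,L)=45/8, d(CDOX,N)=133/8, d(CDOX,T)=67/8
4. join L+N (d=3, Q=-209/4) ⇒ LN; edges |L|=-5/6, |N|=23/6
  updated: d(CDOX,LN)=77/8, d(K,LN)=9, d(LN,T)=9/2
5. join CDOX+K (d=59/8, Q=-31) ⇒ CDKOX; edges |CDOX|=79/16, |K|=39/16
  updated: d(CDKOX,LN)=45/8, d(CDKOX,T)=5/2
6. join CDKOX+LN (d=45/8, Q=-101/8) ⇒ CDKLNOX; edges |CDKOX|=29/16, |LN|=61/16
  updated: d(CDKLNOX,T)=11/16
7. join CDKLNOX+T (d=11/16) ⇒ CDKLNOTX; edges |CDKLNOX|=11/32, |T|=11/32
final tree: (((((C:73/20,(D:37/4,X:-5/4):47/20):21/4,O:1/2):79/16,K:39/16):29/16,(L:-5/6,N:23/6):61/16):11/32,T:11/32)
total length: 583/16

583/16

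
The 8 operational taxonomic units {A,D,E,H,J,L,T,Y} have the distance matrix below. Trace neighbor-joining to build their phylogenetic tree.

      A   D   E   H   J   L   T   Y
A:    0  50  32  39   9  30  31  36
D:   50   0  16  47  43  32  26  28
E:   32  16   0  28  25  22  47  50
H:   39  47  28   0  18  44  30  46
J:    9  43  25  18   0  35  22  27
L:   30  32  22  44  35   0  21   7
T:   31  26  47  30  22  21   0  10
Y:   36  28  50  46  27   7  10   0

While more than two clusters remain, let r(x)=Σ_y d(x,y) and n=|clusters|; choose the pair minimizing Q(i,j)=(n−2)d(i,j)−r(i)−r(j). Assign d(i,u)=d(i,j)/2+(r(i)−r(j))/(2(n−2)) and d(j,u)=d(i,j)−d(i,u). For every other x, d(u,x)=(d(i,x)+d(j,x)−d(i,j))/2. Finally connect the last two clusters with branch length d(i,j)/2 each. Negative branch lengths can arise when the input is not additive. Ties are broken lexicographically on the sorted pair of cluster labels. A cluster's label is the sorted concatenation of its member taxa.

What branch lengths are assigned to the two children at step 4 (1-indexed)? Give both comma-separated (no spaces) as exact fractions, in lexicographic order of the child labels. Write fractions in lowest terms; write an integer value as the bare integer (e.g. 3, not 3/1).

step 1: merge (D,E) at d=16, Q=-366; branch lengths D→59/6, E→37/6; new cluster DE
  updated: d(A,DE)=33, d(DE,H)=59/2, d(DE,J)=26, d(DE,L)=19, d(DE,T)=57/2, d(DE,Y)=31
step 2: merge (L,Y) at d=7, Q=-278; branch lengths L→17/5, Y→18/5; new cluster LY
  updated: d(A,LY)=59/2, d(DE,LY)=43/2, d(H,LY)=83/2, d(J,LY)=55/2, d(LY,T)=12
step 3: merge (A,J) at d=9, Q=-208; branch lengths A→75/8, J→-3/8; new cluster AJ
  updated: d(AJ,DE)=25, d(AJ,H)=24, d(AJ,LY)=24, d(AJ,T)=22
step 4: merge (LY,T) at d=12, Q=-311/2; branch lengths LY→85/12, T→59/12; new cluster LTY
  updated: d(AJ,LTY)=17, d(DE,LTY)=19, d(H,LTY)=119/4
step 5: merge (AJ,H) at d=24, Q=-405/4; branch lengths AJ→123/16, H→261/16; new cluster AHJ
  updated: d(AHJ,DE)=61/4, d(AHJ,LTY)=91/8
step 6: merge (AHJ,DE) at d=61/4, Q=-365/8; branch lengths AHJ→61/16, DE→183/16; new cluster ADEHJ
  updated: d(ADEHJ,LTY)=121/16
step 7: merge (ADEHJ,LTY) at d=121/16; branch lengths ADEHJ→121/32, LTY→121/32; new cluster ADEHJLTY
final tree: ((((A:75/8,J:-3/8):123/16,H:261/16):61/16,(D:59/6,E:37/6):183/16):121/32,((L:17/5,Y:18/5):85/12,T:59/12):121/32)
total length: 1453/16

85/12,59/12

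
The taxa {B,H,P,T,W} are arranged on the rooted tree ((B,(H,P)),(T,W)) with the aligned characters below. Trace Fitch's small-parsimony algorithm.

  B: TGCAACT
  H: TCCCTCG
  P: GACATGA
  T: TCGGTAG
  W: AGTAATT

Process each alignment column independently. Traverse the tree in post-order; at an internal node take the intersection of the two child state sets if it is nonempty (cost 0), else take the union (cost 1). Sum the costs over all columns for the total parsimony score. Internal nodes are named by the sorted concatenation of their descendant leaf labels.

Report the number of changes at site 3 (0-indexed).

2

HP@0: {T} ∪ {G} = {G,T} (union, +1)
BHP@0: {T} ∩ {G,T} = {T} (intersection, +0)
TW@0: {T} ∪ {A} = {A,T} (union, +1)
BHPTW@0: {T} ∩ {A,T} = {T} (intersection, +0)
HP@1: {C} ∪ {A} = {A,C} (union, +1)
BHP@1: {G} ∪ {A,C} = {A,C,G} (union, +1)
TW@1: {C} ∪ {G} = {C,G} (union, +1)
BHPTW@1: {A,C,G} ∩ {C,G} = {C,G} (intersection, +0)
HP@2: {C} ∩ {C} = {C} (intersection, +0)
BHP@2: {C} ∩ {C} = {C} (intersection, +0)
TW@2: {G} ∪ {T} = {G,T} (union, +1)
BHPTW@2: {C} ∪ {G,T} = {C,G,T} (union, +1)
HP@3: {C} ∪ {A} = {A,C} (union, +1)
BHP@3: {A} ∩ {A,C} = {A} (intersection, +0)
TW@3: {G} ∪ {A} = {A,G} (union, +1)
BHPTW@3: {A} ∩ {A,G} = {A} (intersection, +0)
HP@4: {T} ∩ {T} = {T} (intersection, +0)
BHP@4: {A} ∪ {T} = {A,T} (union, +1)
TW@4: {T} ∪ {A} = {A,T} (union, +1)
BHPTW@4: {A,T} ∩ {A,T} = {A,T} (intersection, +0)
HP@5: {C} ∪ {G} = {C,G} (union, +1)
BHP@5: {C} ∩ {C,G} = {C} (intersection, +0)
TW@5: {A} ∪ {T} = {A,T} (union, +1)
BHPTW@5: {C} ∪ {A,T} = {A,C,T} (union, +1)
HP@6: {G} ∪ {A} = {A,G} (union, +1)
BHP@6: {T} ∪ {A,G} = {A,G,T} (union, +1)
TW@6: {G} ∪ {T} = {G,T} (union, +1)
BHPTW@6: {A,G,T} ∩ {G,T} = {G,T} (intersection, +0)
per-site changes: [2, 3, 2, 2, 2, 3, 3]; total = 17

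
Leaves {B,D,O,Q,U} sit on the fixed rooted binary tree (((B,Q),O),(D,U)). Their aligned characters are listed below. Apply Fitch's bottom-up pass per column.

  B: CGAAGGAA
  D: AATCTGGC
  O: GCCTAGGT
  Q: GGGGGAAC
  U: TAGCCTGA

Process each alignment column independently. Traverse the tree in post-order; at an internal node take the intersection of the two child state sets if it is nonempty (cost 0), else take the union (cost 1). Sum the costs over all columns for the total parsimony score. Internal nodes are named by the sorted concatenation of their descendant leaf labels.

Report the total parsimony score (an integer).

20

BQ@0: {C} ∪ {G} = {C,G} (union, +1)
BOQ@0: {C,G} ∩ {G} = {G} (intersection, +0)
DU@0: {A} ∪ {T} = {A,T} (union, +1)
BDOQU@0: {G} ∪ {A,T} = {A,G,T} (union, +1)
BQ@1: {G} ∩ {G} = {G} (intersection, +0)
BOQ@1: {G} ∪ {C} = {C,G} (union, +1)
DU@1: {A} ∩ {A} = {A} (intersection, +0)
BDOQU@1: {C,G} ∪ {A} = {A,C,G} (union, +1)
BQ@2: {A} ∪ {G} = {A,G} (union, +1)
BOQ@2: {A,G} ∪ {C} = {A,C,G} (union, +1)
DU@2: {T} ∪ {G} = {G,T} (union, +1)
BDOQU@2: {A,C,G} ∩ {G,T} = {G} (intersection, +0)
BQ@3: {A} ∪ {G} = {A,G} (union, +1)
BOQ@3: {A,G} ∪ {T} = {A,G,T} (union, +1)
DU@3: {C} ∩ {C} = {C} (intersection, +0)
BDOQU@3: {A,G,T} ∪ {C} = {A,C,G,T} (union, +1)
BQ@4: {G} ∩ {G} = {G} (intersection, +0)
BOQ@4: {G} ∪ {A} = {A,G} (union, +1)
DU@4: {T} ∪ {C} = {C,T} (union, +1)
BDOQU@4: {A,G} ∪ {C,T} = {A,C,G,T} (union, +1)
BQ@5: {G} ∪ {A} = {A,G} (union, +1)
BOQ@5: {A,G} ∩ {G} = {G} (intersection, +0)
DU@5: {G} ∪ {T} = {G,T} (union, +1)
BDOQU@5: {G} ∩ {G,T} = {G} (intersection, +0)
BQ@6: {A} ∩ {A} = {A} (intersection, +0)
BOQ@6: {A} ∪ {G} = {A,G} (union, +1)
DU@6: {G} ∩ {G} = {G} (intersection, +0)
BDOQU@6: {A,G} ∩ {G} = {G} (intersection, +0)
BQ@7: {A} ∪ {C} = {A,C} (union, +1)
BOQ@7: {A,C} ∪ {T} = {A,C,T} (union, +1)
DU@7: {C} ∪ {A} = {A,C} (union, +1)
BDOQU@7: {A,C,T} ∩ {A,C} = {A,C} (intersection, +0)
per-site changes: [3, 2, 3, 3, 3, 2, 1, 3]; total = 20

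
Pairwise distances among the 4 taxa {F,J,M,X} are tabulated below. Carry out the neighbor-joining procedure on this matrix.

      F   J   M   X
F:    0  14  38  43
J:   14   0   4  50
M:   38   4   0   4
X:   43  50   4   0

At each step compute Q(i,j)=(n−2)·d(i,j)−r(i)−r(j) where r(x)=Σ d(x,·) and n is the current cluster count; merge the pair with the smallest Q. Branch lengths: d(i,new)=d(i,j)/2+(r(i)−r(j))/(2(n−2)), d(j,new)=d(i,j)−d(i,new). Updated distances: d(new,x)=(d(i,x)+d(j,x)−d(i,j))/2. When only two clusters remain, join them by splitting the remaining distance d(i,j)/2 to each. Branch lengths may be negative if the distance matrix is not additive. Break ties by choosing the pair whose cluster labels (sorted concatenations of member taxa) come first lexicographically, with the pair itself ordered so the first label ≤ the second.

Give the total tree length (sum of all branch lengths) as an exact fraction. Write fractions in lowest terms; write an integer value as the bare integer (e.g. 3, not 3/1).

171/4

iteration 1: select F,J (d=14, Q=-135); attach at lengths (55/4, 1/4); label the merged cluster FJ
  updated: d(FJ,M)=14, d(FJ,X)=79/2
iteration 2: select FJ,M (d=14, Q=-115/2); attach at lengths (99/4, -43/4); label the merged cluster FJM
  updated: d(FJM,X)=59/4
iteration 3: select FJM,X (d=59/4); attach at lengths (59/8, 59/8); label the merged cluster FJMX
final tree: (((F:55/4,J:1/4):99/4,M:-43/4):59/8,X:59/8)
total length: 171/4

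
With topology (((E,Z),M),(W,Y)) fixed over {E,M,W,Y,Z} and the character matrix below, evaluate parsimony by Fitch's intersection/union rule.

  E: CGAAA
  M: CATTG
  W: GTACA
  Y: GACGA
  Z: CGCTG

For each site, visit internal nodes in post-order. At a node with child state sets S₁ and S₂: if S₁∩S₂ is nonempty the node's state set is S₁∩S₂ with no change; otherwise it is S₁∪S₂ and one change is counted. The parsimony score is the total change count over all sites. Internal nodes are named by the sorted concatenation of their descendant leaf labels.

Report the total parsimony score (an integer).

11

site 0, node EZ: E={C} ∩ Z={C} → {C} (+0)
site 0, node EMZ: EZ={C} ∩ M={C} → {C} (+0)
site 0, node WY: W={G} ∩ Y={G} → {G} (+0)
site 0, node EMWYZ: EMZ={C} ∪ WY={G} → {C,G} (+1)
site 1, node EZ: E={G} ∩ Z={G} → {G} (+0)
site 1, node EMZ: EZ={G} ∪ M={A} → {A,G} (+1)
site 1, node WY: W={T} ∪ Y={A} → {A,T} (+1)
site 1, node EMWYZ: EMZ={A,G} ∩ WY={A,T} → {A} (+0)
site 2, node EZ: E={A} ∪ Z={C} → {A,C} (+1)
site 2, node EMZ: EZ={A,C} ∪ M={T} → {A,C,T} (+1)
site 2, node WY: W={A} ∪ Y={C} → {A,C} (+1)
site 2, node EMWYZ: EMZ={A,C,T} ∩ WY={A,C} → {A,C} (+0)
site 3, node EZ: E={A} ∪ Z={T} → {A,T} (+1)
site 3, node EMZ: EZ={A,T} ∩ M={T} → {T} (+0)
site 3, node WY: W={C} ∪ Y={G} → {C,G} (+1)
site 3, node EMWYZ: EMZ={T} ∪ WY={C,G} → {C,G,T} (+1)
site 4, node EZ: E={A} ∪ Z={G} → {A,G} (+1)
site 4, node EMZ: EZ={A,G} ∩ M={G} → {G} (+0)
site 4, node WY: W={A} ∩ Y={A} → {A} (+0)
site 4, node EMWYZ: EMZ={G} ∪ WY={A} → {A,G} (+1)
per-site changes: [1, 2, 3, 3, 2]; total = 11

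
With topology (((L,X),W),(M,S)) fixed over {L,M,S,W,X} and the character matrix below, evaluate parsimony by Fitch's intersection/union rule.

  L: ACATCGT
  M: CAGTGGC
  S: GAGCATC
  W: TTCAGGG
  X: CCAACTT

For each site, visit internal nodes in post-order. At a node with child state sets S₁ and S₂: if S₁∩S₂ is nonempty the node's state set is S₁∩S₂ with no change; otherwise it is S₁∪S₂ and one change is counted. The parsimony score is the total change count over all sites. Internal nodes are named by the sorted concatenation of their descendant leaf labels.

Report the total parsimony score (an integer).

site 0, node LX: L={A} ∪ X={C} → {A,C} (+1)
site 0, node LWX: LX={A,C} ∪ W={T} → {A,C,T} (+1)
site 0, node MS: M={C} ∪ S={G} → {C,G} (+1)
site 0, node LMSWX: LWX={A,C,T} ∩ MS={C,G} → {C} (+0)
site 1, node LX: L={C} ∩ X={C} → {C} (+0)
site 1, node LWX: LX={C} ∪ W={T} → {C,T} (+1)
site 1, node MS: M={A} ∩ S={A} → {A} (+0)
site 1, node LMSWX: LWX={C,T} ∪ MS={A} → {A,C,T} (+1)
site 2, node LX: L={A} ∩ X={A} → {A} (+0)
site 2, node LWX: LX={A} ∪ W={C} → {A,C} (+1)
site 2, node MS: M={G} ∩ S={G} → {G} (+0)
site 2, node LMSWX: LWX={A,C} ∪ MS={G} → {A,C,G} (+1)
site 3, node LX: L={T} ∪ X={A} → {A,T} (+1)
site 3, node LWX: LX={A,T} ∩ W={A} → {A} (+0)
site 3, node MS: M={T} ∪ S={C} → {C,T} (+1)
site 3, node LMSWX: LWX={A} ∪ MS={C,T} → {A,C,T} (+1)
site 4, node LX: L={C} ∩ X={C} → {C} (+0)
site 4, node LWX: LX={C} ∪ W={G} → {C,G} (+1)
site 4, node MS: M={G} ∪ S={A} → {A,G} (+1)
site 4, node LMSWX: LWX={C,G} ∩ MS={A,G} → {G} (+0)
site 5, node LX: L={G} ∪ X={T} → {G,T} (+1)
site 5, node LWX: LX={G,T} ∩ W={G} → {G} (+0)
site 5, node MS: M={G} ∪ S={T} → {G,T} (+1)
site 5, node LMSWX: LWX={G} ∩ MS={G,T} → {G} (+0)
site 6, node LX: L={T} ∩ X={T} → {T} (+0)
site 6, node LWX: LX={T} ∪ W={G} → {G,T} (+1)
site 6, node MS: M={C} ∩ S={C} → {C} (+0)
site 6, node LMSWX: LWX={G,T} ∪ MS={C} → {C,G,T} (+1)
per-site changes: [3, 2, 2, 3, 2, 2, 2]; total = 16

16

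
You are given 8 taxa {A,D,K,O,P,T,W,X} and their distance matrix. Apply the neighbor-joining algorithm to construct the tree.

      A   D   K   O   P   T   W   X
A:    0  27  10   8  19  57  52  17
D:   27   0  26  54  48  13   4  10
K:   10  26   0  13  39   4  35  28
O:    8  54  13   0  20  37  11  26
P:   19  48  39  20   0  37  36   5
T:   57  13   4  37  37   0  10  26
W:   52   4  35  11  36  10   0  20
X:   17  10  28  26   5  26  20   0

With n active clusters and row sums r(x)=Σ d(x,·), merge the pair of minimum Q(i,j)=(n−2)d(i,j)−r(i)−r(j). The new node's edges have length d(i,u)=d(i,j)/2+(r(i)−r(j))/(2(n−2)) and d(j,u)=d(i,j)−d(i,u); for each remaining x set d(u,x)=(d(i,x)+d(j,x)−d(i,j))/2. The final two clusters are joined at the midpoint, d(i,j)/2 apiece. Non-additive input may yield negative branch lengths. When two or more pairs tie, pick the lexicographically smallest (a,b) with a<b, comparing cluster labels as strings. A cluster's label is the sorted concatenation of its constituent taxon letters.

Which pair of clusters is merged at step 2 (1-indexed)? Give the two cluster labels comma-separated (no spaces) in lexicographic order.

1. join D+W (d=4, Q=-326) ⇒ DW; edges |D|=19/6, |W|=5/6
  updated: d(A,DW)=75/2, d(DW,K)=57/2, d(DW,O)=61/2, d(DW,P)=40, d(DW,T)=19/2, d(DW,X)=13
2. join DW+T (d=19/2, Q=-282) ⇒ DTW; edges |DW|=18/5, |T|=59/10
  updated: d(A,DTW)=85/2, d(DTW,K)=23/2, d(DTW,O)=29, d(DTW,P)=135/4, d(DTW,X)=59/4
3. join P+X (d=5, Q=-375/2) ⇒ PX; edges |P|=23/4, |X|=-3/4
  updated: d(A,PX)=31/2, d(DTW,PX)=87/4, d(K,PX)=31, d(O,PX)=41/2
4. join DTW+K (d=23/2, Q=-543/4) ⇒ DKTW; edges |DTW|=295/24, |K|=-19/24
  updated: d(A,DKTW)=41/2, d(DKTW,O)=61/4, d(DKTW,PX)=165/8
5. join A+O (d=8, Q=-287/4) ⇒ AO; edges |A|=65/16, |O|=63/16
  updated: d(AO,DKTW)=111/8, d(AO,PX)=14
6. join AO+DKTW (d=111/8, Q=-97/2) ⇒ ADKOTW; edges |AO|=29/8, |DKTW|=41/4
  updated: d(ADKOTW,PX)=83/8
7. join ADKOTW+PX (d=83/8) ⇒ ADKOPTWX; edges |ADKOTW|=83/16, |PX|=83/16
final tree: (((A:65/16,O:63/16):29/8,(((D:19/6,W:5/6):18/5,T:59/10):295/24,K:-19/24):41/4):83/16,(P:23/4,X:-3/4):83/16)
total length: 249/4

DW,T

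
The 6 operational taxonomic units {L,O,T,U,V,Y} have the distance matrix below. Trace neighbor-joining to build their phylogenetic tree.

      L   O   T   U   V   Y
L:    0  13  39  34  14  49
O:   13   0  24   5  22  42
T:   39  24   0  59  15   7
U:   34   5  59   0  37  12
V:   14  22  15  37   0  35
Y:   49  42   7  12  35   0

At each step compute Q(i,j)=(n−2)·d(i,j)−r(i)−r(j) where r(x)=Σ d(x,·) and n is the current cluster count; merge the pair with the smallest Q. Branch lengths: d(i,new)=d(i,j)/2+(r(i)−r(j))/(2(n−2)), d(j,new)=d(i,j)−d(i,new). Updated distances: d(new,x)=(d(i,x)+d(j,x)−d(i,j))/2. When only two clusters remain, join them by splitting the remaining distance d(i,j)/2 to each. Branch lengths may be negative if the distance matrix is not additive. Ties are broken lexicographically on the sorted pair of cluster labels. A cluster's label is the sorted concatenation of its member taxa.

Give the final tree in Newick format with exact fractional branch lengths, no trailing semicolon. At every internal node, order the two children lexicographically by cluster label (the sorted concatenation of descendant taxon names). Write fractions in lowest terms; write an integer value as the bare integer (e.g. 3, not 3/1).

(((L:41/4,V:15/4):51/8,(O:-47/12,U:107/12):85/8):141/16,(T:27/8,Y:29/8):141/16)

iteration 1: select T,Y (d=7, Q=-261); attach at lengths (27/8, 29/8); label the merged cluster TY
  updated: d(L,TY)=81/2, d(O,TY)=59/2, d(TY,U)=32, d(TY,V)=43/2
iteration 2: select O,U (d=5, Q=-325/2); attach at lengths (-47/12, 107/12); label the merged cluster OU
  updated: d(L,OU)=21, d(OU,TY)=113/4, d(OU,V)=27
iteration 3: select L,V (d=14, Q=-110); attach at lengths (41/4, 15/4); label the merged cluster LV
  updated: d(LV,OU)=17, d(LV,TY)=24
iteration 4: select LV,OU (d=17, Q=-277/4); attach at lengths (51/8, 85/8); label the merged cluster LOUV
  updated: d(LOUV,TY)=141/8
iteration 5: select LOUV,TY (d=141/8); attach at lengths (141/16, 141/16); label the merged cluster LOTUVY
final tree: (((L:41/4,V:15/4):51/8,(O:-47/12,U:107/12):85/8):141/16,(T:27/8,Y:29/8):141/16)
total length: 485/8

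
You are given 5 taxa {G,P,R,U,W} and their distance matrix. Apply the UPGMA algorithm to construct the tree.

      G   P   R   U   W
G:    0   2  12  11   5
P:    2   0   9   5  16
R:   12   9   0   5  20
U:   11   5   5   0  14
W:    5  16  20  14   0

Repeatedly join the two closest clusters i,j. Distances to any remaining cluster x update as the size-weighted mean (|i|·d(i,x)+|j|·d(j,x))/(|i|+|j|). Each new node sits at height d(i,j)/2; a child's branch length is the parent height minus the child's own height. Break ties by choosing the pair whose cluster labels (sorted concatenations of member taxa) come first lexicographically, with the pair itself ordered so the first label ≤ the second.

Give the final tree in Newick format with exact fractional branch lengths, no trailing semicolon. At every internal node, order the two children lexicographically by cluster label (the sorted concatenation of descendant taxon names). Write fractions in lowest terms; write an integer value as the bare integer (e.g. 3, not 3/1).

(((G:1,P:1):29/8,(R:5/2,U:5/2):17/8):9/4,W:55/8)

step 1: merge (G,P) at d=2; branch lengths G→1, P→1; new cluster GP
  updated: d(GP,R)=21/2, d(GP,U)=8, d(GP,W)=21/2
step 2: merge (R,U) at d=5; branch lengths R→5/2, U→5/2; new cluster RU
  updated: d(GP,RU)=37/4, d(RU,W)=17
step 3: merge (GP,RU) at d=37/4; branch lengths GP→29/8, RU→17/8; new cluster GPRU
  updated: d(GPRU,W)=55/4
step 4: merge (GPRU,W) at d=55/4; branch lengths GPRU→9/4, W→55/8; new cluster GPRUW
final tree: (((G:1,P:1):29/8,(R:5/2,U:5/2):17/8):9/4,W:55/8)
total length: 175/8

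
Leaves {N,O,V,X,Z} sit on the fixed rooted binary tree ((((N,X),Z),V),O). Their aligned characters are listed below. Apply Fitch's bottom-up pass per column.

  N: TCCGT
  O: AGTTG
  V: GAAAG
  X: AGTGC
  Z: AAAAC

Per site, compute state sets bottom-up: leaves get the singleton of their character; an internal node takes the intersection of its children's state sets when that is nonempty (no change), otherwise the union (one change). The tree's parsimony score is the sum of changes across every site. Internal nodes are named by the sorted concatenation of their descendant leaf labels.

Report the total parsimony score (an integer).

NX@0: {T} ∪ {A} = {A,T} (union, +1)
NXZ@0: {A,T} ∩ {A} = {A} (intersection, +0)
NVXZ@0: {A} ∪ {G} = {A,G} (union, +1)
NOVXZ@0: {A,G} ∩ {A} = {A} (intersection, +0)
NX@1: {C} ∪ {G} = {C,G} (union, +1)
NXZ@1: {C,G} ∪ {A} = {A,C,G} (union, +1)
NVXZ@1: {A,C,G} ∩ {A} = {A} (intersection, +0)
NOVXZ@1: {A} ∪ {G} = {A,G} (union, +1)
NX@2: {C} ∪ {T} = {C,T} (union, +1)
NXZ@2: {C,T} ∪ {A} = {A,C,T} (union, +1)
NVXZ@2: {A,C,T} ∩ {A} = {A} (intersection, +0)
NOVXZ@2: {A} ∪ {T} = {A,T} (union, +1)
NX@3: {G} ∩ {G} = {G} (intersection, +0)
NXZ@3: {G} ∪ {A} = {A,G} (union, +1)
NVXZ@3: {A,G} ∩ {A} = {A} (intersection, +0)
NOVXZ@3: {A} ∪ {T} = {A,T} (union, +1)
NX@4: {T} ∪ {C} = {C,T} (union, +1)
NXZ@4: {C,T} ∩ {C} = {C} (intersection, +0)
NVXZ@4: {C} ∪ {G} = {C,G} (union, +1)
NOVXZ@4: {C,G} ∩ {G} = {G} (intersection, +0)
per-site changes: [2, 3, 3, 2, 2]; total = 12

12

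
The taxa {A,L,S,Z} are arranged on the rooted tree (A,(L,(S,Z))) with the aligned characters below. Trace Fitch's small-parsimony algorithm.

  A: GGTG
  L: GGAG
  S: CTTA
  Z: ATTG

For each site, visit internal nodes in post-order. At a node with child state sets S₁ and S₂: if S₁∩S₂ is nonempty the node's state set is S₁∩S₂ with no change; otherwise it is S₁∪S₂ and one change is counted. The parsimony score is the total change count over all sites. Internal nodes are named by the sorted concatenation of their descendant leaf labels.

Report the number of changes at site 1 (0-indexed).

1

[col 0] SZ: children S:{C}, Z:{A} ∪→ {A,C}; cost 1
[col 0] LSZ: children L:{G}, SZ:{A,C} ∪→ {A,C,G}; cost 1
[col 0] ALSZ: children A:{G}, LSZ:{A,C,G} ∩→ {G}; cost 0
[col 1] SZ: children S:{T}, Z:{T} ∩→ {T}; cost 0
[col 1] LSZ: children L:{G}, SZ:{T} ∪→ {G,T}; cost 1
[col 1] ALSZ: children A:{G}, LSZ:{G,T} ∩→ {G}; cost 0
[col 2] SZ: children S:{T}, Z:{T} ∩→ {T}; cost 0
[col 2] LSZ: children L:{A}, SZ:{T} ∪→ {A,T}; cost 1
[col 2] ALSZ: children A:{T}, LSZ:{A,T} ∩→ {T}; cost 0
[col 3] SZ: children S:{A}, Z:{G} ∪→ {A,G}; cost 1
[col 3] LSZ: children L:{G}, SZ:{A,G} ∩→ {G}; cost 0
[col 3] ALSZ: children A:{G}, LSZ:{G} ∩→ {G}; cost 0
per-site changes: [2, 1, 1, 1]; total = 5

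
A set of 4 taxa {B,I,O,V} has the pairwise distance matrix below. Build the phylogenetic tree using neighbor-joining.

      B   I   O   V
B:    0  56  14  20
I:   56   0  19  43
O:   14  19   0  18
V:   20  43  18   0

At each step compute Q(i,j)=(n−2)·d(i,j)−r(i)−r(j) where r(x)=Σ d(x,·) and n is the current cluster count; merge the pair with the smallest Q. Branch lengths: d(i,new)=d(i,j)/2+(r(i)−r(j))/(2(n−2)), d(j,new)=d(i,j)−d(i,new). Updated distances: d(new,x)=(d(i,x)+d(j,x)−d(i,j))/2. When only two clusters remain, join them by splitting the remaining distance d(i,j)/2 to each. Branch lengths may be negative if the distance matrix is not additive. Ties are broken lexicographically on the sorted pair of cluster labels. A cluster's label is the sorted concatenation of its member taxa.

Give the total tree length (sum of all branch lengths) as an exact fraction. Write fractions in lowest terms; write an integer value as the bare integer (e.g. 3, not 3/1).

209/4

step 1: merge (B,V) at d=20, Q=-131; branch lengths B→49/4, V→31/4; new cluster BV
  updated: d(BV,I)=79/2, d(BV,O)=6
step 2: merge (BV,I) at d=79/2, Q=-129/2; branch lengths BV→53/4, I→105/4; new cluster BIV
  updated: d(BIV,O)=-29/4
step 3: merge (BIV,O) at d=-29/4; branch lengths BIV→-29/8, O→-29/8; new cluster BIOV
final tree: (((B:49/4,V:31/4):53/4,I:105/4):-29/8,O:-29/8)
total length: 209/4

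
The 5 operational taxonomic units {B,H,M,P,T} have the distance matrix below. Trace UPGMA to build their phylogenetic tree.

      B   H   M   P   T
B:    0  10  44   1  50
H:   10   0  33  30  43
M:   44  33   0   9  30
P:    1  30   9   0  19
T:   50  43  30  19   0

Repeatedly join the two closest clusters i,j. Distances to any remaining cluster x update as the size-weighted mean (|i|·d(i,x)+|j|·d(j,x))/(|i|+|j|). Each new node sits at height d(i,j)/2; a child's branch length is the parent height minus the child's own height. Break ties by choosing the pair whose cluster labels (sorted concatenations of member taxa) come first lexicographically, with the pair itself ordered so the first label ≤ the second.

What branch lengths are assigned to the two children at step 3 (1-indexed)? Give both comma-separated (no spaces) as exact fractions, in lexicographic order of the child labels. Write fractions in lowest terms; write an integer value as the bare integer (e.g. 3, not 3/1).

step 1: merge (B,P) at d=1; branch lengths B→1/2, P→1/2; new cluster BP
  updated: d(BP,H)=20, d(BP,M)=53/2, d(BP,T)=69/2
step 2: merge (BP,H) at d=20; branch lengths BP→19/2, H→10; new cluster BHP
  updated: d(BHP,M)=86/3, d(BHP,T)=112/3
step 3: merge (BHP,M) at d=86/3; branch lengths BHP→13/3, M→43/3; new cluster BHMP
  updated: d(BHMP,T)=71/2
step 4: merge (BHMP,T) at d=71/2; branch lengths BHMP→41/12, T→71/4; new cluster BHMPT
final tree: ((((B:1/2,P:1/2):19/2,H:10):13/3,M:43/3):41/12,T:71/4)
total length: 181/3

13/3,43/3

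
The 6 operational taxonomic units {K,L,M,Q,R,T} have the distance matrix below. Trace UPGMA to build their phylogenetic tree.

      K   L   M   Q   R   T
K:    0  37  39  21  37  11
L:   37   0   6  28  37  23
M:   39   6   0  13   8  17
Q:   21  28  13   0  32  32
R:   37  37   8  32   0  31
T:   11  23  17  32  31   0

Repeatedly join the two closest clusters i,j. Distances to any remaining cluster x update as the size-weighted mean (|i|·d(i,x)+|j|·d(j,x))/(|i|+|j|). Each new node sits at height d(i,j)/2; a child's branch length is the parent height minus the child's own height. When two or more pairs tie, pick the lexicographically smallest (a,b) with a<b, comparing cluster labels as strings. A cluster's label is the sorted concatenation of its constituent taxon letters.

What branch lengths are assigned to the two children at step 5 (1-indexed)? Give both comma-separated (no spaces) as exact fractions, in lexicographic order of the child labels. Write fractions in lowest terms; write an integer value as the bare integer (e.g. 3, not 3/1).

iteration 1: select L,M (d=6); attach at lengths (3, 3); label the merged cluster LM
  updated: d(K,LM)=38, d(LM,Q)=41/2, d(LM,R)=45/2, d(LM,T)=20
iteration 2: select K,T (d=11); attach at lengths (11/2, 11/2); label the merged cluster KT
  updated: d(KT,LM)=29, d(KT,Q)=53/2, d(KT,R)=34
iteration 3: select LM,Q (d=41/2); attach at lengths (29/4, 41/4); label the merged cluster LMQ
  updated: d(KT,LMQ)=169/6, d(LMQ,R)=77/3
iteration 4: select LMQ,R (d=77/3); attach at lengths (31/12, 77/6); label the merged cluster LMQR
  updated: d(KT,LMQR)=237/8
iteration 5: select KT,LMQR (d=237/8); attach at lengths (149/16, 95/48); label the merged cluster KLMQRT
final tree: ((K:11/2,T:11/2):149/16,(((L:3,M:3):29/4,Q:41/4):31/12,R:77/6):95/48)
total length: 1469/24

149/16,95/48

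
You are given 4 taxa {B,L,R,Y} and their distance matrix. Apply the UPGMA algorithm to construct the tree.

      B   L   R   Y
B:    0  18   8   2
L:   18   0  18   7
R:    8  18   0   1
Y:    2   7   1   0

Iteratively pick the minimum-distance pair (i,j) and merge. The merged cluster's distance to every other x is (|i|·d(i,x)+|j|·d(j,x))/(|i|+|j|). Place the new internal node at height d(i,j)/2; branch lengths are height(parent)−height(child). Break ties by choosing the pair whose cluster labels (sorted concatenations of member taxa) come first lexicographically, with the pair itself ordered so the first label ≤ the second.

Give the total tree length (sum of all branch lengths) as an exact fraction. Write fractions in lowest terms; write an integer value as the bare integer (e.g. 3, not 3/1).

52/3

iteration 1: select R,Y (d=1); attach at lengths (1/2, 1/2); label the merged cluster RY
  updated: d(B,RY)=5, d(L,RY)=25/2
iteration 2: select B,RY (d=5); attach at lengths (5/2, 2); label the merged cluster BRY
  updated: d(BRY,L)=43/3
iteration 3: select BRY,L (d=43/3); attach at lengths (14/3, 43/6); label the merged cluster BLRY
final tree: ((B:5/2,(R:1/2,Y:1/2):2):14/3,L:43/6)
total length: 52/3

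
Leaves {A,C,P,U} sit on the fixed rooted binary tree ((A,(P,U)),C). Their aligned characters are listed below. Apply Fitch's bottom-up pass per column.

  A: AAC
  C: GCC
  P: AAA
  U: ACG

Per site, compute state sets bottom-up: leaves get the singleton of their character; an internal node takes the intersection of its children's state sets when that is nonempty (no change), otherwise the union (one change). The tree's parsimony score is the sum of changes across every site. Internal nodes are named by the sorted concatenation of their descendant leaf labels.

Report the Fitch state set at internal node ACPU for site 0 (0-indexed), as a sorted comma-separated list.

site 0, node PU: P={A} ∩ U={A} → {A} (+0)
site 0, node APU: A={A} ∩ PU={A} → {A} (+0)
site 0, node ACPU: APU={A} ∪ C={G} → {A,G} (+1)
site 1, node PU: P={A} ∪ U={C} → {A,C} (+1)
site 1, node APU: A={A} ∩ PU={A,C} → {A} (+0)
site 1, node ACPU: APU={A} ∪ C={C} → {A,C} (+1)
site 2, node PU: P={A} ∪ U={G} → {A,G} (+1)
site 2, node APU: A={C} ∪ PU={A,G} → {A,C,G} (+1)
site 2, node ACPU: APU={A,C,G} ∩ C={C} → {C} (+0)
per-site changes: [1, 2, 2]; total = 5

A,G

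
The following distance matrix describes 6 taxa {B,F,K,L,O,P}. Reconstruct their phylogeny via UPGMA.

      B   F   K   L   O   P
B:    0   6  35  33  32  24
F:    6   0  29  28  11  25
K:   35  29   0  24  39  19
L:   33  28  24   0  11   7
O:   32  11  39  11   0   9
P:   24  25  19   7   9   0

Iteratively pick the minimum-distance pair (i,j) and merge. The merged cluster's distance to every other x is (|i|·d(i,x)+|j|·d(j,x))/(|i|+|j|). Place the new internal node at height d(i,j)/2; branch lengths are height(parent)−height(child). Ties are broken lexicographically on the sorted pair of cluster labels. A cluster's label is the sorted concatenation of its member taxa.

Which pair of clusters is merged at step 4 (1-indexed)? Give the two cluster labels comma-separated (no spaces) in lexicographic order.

BF,LOP

iteration 1: select B,F (d=6); attach at lengths (3, 3); label the merged cluster BF
  updated: d(BF,K)=32, d(BF,L)=61/2, d(BF,O)=43/2, d(BF,P)=49/2
iteration 2: select L,P (d=7); attach at lengths (7/2, 7/2); label the merged cluster LP
  updated: d(BF,LP)=55/2, d(K,LP)=43/2, d(LP,O)=10
iteration 3: select LP,O (d=10); attach at lengths (3/2, 5); label the merged cluster LOP
  updated: d(BF,LOP)=51/2, d(K,LOP)=82/3
iteration 4: select BF,LOP (d=51/2); attach at lengths (39/4, 31/4); label the merged cluster BFLOP
  updated: d(BFLOP,K)=146/5
iteration 5: select BFLOP,K (d=146/5); attach at lengths (37/20, 73/5); label the merged cluster BFKLOP
final tree: (((B:3,F:3):39/4,((L:7/2,P:7/2):3/2,O:5):31/4):37/20,K:73/5)
total length: 1069/20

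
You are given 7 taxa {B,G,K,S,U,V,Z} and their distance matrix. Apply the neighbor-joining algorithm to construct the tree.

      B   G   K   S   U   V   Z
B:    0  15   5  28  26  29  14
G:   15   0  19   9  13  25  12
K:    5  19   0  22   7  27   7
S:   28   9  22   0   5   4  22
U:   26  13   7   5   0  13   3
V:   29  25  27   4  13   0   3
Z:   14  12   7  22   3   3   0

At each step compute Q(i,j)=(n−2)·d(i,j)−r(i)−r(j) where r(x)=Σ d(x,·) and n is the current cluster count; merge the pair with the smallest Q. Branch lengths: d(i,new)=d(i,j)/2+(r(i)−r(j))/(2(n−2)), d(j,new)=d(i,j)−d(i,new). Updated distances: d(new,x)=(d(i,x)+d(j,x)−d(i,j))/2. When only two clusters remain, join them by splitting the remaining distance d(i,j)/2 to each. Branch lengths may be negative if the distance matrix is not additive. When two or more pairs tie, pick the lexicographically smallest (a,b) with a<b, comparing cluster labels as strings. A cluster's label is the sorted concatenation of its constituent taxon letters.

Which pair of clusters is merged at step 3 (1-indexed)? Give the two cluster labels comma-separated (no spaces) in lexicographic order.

iteration 1: select B,K (d=5, Q=-179); attach at lengths (11/2, -1/2); label the merged cluster BK
  updated: d(BK,G)=29/2, d(BK,S)=45/2, d(BK,U)=14, d(BK,V)=51/2, d(BK,Z)=8
iteration 2: select S,V (d=4, Q=-117); attach at lengths (1, 3); label the merged cluster SV
  updated: d(BK,SV)=22, d(G,SV)=15, d(SV,U)=7, d(SV,Z)=21/2
iteration 3: select SV,U (d=7, Q=-141/2); attach at lengths (77/12, 7/12); label the merged cluster SUV
  updated: d(BK,SUV)=29/2, d(G,SUV)=21/2, d(SUV,Z)=13/4
iteration 4: select BK,G (d=29/2, Q=-45); attach at lengths (29/4, 29/4); label the merged cluster BGK
  updated: d(BGK,SUV)=21/4, d(BGK,Z)=11/4
iteration 5: select BGK,SUV (d=21/4, Q=-45/4); attach at lengths (19/8, 23/8); label the merged cluster BGKSUV
  updated: d(BGKSUV,Z)=3/8
iteration 6: select BGKSUV,Z (d=3/8); attach at lengths (3/16, 3/16); label the merged cluster BGKSUVZ
final tree: ((((B:11/2,K:-1/2):29/4,G:29/4):19/8,((S:1,V:3):77/12,U:7/12):23/8):3/16,Z:3/16)
total length: 289/8

SV,U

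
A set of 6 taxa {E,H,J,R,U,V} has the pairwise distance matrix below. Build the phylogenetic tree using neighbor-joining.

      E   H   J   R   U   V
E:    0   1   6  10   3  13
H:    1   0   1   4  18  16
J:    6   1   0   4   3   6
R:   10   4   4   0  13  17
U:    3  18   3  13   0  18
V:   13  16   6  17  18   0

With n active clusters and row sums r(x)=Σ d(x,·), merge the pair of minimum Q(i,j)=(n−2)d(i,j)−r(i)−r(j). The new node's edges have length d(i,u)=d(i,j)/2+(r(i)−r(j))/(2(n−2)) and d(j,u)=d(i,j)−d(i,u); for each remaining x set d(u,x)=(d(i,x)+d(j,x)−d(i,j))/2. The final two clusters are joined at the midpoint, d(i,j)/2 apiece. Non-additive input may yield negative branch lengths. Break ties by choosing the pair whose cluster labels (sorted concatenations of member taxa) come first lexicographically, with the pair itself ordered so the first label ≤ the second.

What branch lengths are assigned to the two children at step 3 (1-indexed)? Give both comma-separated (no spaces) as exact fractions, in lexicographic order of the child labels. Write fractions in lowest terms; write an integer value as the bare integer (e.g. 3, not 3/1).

4,3

1. join E+U (d=3, Q=-76) ⇒ EU; edges |E|=-5/4, |U|=17/4
  updated: d(EU,H)=8, d(EU,J)=3, d(EU,R)=10, d(EU,V)=14
2. join H+R (d=4, Q=-52) ⇒ HR; edges |H|=1, |R|=3
  updated: d(EU,HR)=7, d(HR,J)=1/2, d(HR,V)=29/2
3. join EU+HR (d=7, Q=-32) ⇒ EHRU; edges |EU|=4, |HR|=3
  updated: d(EHRU,J)=-7/4, d(EHRU,V)=43/4
4. join EHRU+J (d=-7/4, Q=-15) ⇒ EHJRU; edges |EHRU|=3/2, |J|=-13/4
  updated: d(EHJRU,V)=37/4
5. join EHJRU+V (d=37/4) ⇒ EHJRUV; edges |EHJRU|=37/8, |V|=37/8
final tree: ((((E:-5/4,U:17/4):4,(H:1,R:3):3):3/2,J:-13/4):37/8,V:37/8)
total length: 43/2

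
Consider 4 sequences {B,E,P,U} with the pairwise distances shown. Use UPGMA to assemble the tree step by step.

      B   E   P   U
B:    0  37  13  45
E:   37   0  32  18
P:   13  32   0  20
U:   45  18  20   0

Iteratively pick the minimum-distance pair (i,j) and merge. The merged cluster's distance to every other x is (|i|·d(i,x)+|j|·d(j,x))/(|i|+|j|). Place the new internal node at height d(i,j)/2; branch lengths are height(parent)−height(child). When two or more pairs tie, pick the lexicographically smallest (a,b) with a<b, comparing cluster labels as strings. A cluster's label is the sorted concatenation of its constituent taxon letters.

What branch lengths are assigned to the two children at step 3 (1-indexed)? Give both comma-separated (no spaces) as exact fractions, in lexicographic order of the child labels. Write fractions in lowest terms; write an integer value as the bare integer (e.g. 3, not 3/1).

iteration 1: select B,P (d=13); attach at lengths (13/2, 13/2); label the merged cluster BP
  updated: d(BP,E)=69/2, d(BP,U)=65/2
iteration 2: select E,U (d=18); attach at lengths (9, 9); label the merged cluster EU
  updated: d(BP,EU)=67/2
iteration 3: select BP,EU (d=67/2); attach at lengths (41/4, 31/4); label the merged cluster BEPU
final tree: ((B:13/2,P:13/2):41/4,(E:9,U:9):31/4)
total length: 49

41/4,31/4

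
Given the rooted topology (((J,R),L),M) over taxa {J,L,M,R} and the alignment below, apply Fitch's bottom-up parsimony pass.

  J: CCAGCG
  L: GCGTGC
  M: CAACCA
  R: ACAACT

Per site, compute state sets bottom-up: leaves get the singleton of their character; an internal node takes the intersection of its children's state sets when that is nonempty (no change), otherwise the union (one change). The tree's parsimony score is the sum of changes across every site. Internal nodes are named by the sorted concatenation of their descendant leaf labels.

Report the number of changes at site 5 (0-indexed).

3

site 0, node JR: J={C} ∪ R={A} → {A,C} (+1)
site 0, node JLR: JR={A,C} ∪ L={G} → {A,C,G} (+1)
site 0, node JLMR: JLR={A,C,G} ∩ M={C} → {C} (+0)
site 1, node JR: J={C} ∩ R={C} → {C} (+0)
site 1, node JLR: JR={C} ∩ L={C} → {C} (+0)
site 1, node JLMR: JLR={C} ∪ M={A} → {A,C} (+1)
site 2, node JR: J={A} ∩ R={A} → {A} (+0)
site 2, node JLR: JR={A} ∪ L={G} → {A,G} (+1)
site 2, node JLMR: JLR={A,G} ∩ M={A} → {A} (+0)
site 3, node JR: J={G} ∪ R={A} → {A,G} (+1)
site 3, node JLR: JR={A,G} ∪ L={T} → {A,G,T} (+1)
site 3, node JLMR: JLR={A,G,T} ∪ M={C} → {A,C,G,T} (+1)
site 4, node JR: J={C} ∩ R={C} → {C} (+0)
site 4, node JLR: JR={C} ∪ L={G} → {C,G} (+1)
site 4, node JLMR: JLR={C,G} ∩ M={C} → {C} (+0)
site 5, node JR: J={G} ∪ R={T} → {G,T} (+1)
site 5, node JLR: JR={G,T} ∪ L={C} → {C,G,T} (+1)
site 5, node JLMR: JLR={C,G,T} ∪ M={A} → {A,C,G,T} (+1)
per-site changes: [2, 1, 1, 3, 1, 3]; total = 11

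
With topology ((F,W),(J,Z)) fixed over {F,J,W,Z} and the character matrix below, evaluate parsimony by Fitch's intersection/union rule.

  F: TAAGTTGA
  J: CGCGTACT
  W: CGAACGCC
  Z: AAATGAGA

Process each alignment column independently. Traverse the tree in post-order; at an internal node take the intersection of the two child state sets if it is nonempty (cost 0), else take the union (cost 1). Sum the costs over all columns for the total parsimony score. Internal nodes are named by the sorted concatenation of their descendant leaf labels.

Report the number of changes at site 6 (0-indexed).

2

[col 0] FW: children F:{T}, W:{C} ∪→ {C,T}; cost 1
[col 0] JZ: children J:{C}, Z:{A} ∪→ {A,C}; cost 1
[col 0] FJWZ: children FW:{C,T}, JZ:{A,C} ∩→ {C}; cost 0
[col 1] FW: children F:{A}, W:{G} ∪→ {A,G}; cost 1
[col 1] JZ: children J:{G}, Z:{A} ∪→ {A,G}; cost 1
[col 1] FJWZ: children FW:{A,G}, JZ:{A,G} ∩→ {A,G}; cost 0
[col 2] FW: children F:{A}, W:{A} ∩→ {A}; cost 0
[col 2] JZ: children J:{C}, Z:{A} ∪→ {A,C}; cost 1
[col 2] FJWZ: children FW:{A}, JZ:{A,C} ∩→ {A}; cost 0
[col 3] FW: children F:{G}, W:{A} ∪→ {A,G}; cost 1
[col 3] JZ: children J:{G}, Z:{T} ∪→ {G,T}; cost 1
[col 3] FJWZ: children FW:{A,G}, JZ:{G,T} ∩→ {G}; cost 0
[col 4] FW: children F:{T}, W:{C} ∪→ {C,T}; cost 1
[col 4] JZ: children J:{T}, Z:{G} ∪→ {G,T}; cost 1
[col 4] FJWZ: children FW:{C,T}, JZ:{G,T} ∩→ {T}; cost 0
[col 5] FW: children F:{T}, W:{G} ∪→ {G,T}; cost 1
[col 5] JZ: children J:{A}, Z:{A} ∩→ {A}; cost 0
[col 5] FJWZ: children FW:{G,T}, JZ:{A} ∪→ {A,G,T}; cost 1
[col 6] FW: children F:{G}, W:{C} ∪→ {C,G}; cost 1
[col 6] JZ: children J:{C}, Z:{G} ∪→ {C,G}; cost 1
[col 6] FJWZ: children FW:{C,G}, JZ:{C,G} ∩→ {C,G}; cost 0
[col 7] FW: children F:{A}, W:{C} ∪→ {A,C}; cost 1
[col 7] JZ: children J:{T}, Z:{A} ∪→ {A,T}; cost 1
[col 7] FJWZ: children FW:{A,C}, JZ:{A,T} ∩→ {A}; cost 0
per-site changes: [2, 2, 1, 2, 2, 2, 2, 2]; total = 15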